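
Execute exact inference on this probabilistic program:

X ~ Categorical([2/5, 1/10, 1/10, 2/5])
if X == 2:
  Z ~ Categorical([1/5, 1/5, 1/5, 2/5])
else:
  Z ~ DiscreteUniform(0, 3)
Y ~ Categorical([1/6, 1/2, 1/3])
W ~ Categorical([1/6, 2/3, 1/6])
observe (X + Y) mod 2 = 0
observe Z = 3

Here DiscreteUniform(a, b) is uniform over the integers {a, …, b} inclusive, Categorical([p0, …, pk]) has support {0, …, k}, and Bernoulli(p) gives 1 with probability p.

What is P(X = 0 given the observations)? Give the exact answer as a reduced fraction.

P(X = 0 | obs) = 20/53

Enumerate traces; 18 have nonzero weight after conditioning:
  (X=0, Z=3, Y=0, W=0) weight 1/360
  (X=0, Z=3, Y=0, W=1) weight 1/90
  (X=0, Z=3, Y=0, W=2) weight 1/360
  (X=0, Z=3, Y=2, W=0) weight 1/180
  (X=0, Z=3, Y=2, W=1) weight 1/45
  (X=0, Z=3, Y=2, W=2) weight 1/180
  (X=1, Z=3, Y=1, W=0) weight 1/480
  (X=1, Z=3, Y=1, W=1) weight 1/120
  (X=2, Z=3, Y=0, W=0) weight 1/900
  (X=3, Z=3, Y=1, W=0) weight 1/120
  … 8 more
Group by X:
  weight(X=0) = 1/20
  weight(X=1) = 1/80
  weight(X=2) = 1/50
  weight(X=3) = 1/20
Total weight = 1/20 + 1/80 + 1/50 + 1/20 = 53/400
P(X=0 | obs) = 1/20 / 53/400 = 20/53
P(X=1 | obs) = 1/80 / 53/400 = 5/53
P(X=2 | obs) = 1/50 / 53/400 = 8/53
P(X=3 | obs) = 1/20 / 53/400 = 20/53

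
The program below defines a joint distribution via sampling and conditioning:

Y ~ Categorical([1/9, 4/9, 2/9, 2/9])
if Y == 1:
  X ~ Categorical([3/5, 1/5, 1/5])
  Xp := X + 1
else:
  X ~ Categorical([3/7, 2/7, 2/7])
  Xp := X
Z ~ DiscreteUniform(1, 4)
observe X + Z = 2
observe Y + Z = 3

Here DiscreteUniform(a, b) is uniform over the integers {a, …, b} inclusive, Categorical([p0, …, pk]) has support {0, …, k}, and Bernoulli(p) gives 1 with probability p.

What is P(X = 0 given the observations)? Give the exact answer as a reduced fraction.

Enumerate traces; 2 have nonzero weight after conditioning:
  (Y=1, X=0, Z=2) weight 1/15
  (Y=2, X=1, Z=1) weight 1/63
Group by X:
  weight(X=0) = 1/15
  weight(X=1) = 1/63
Total weight = 1/15 + 1/63 = 26/315
P(X=0 | obs) = 1/15 / 26/315 = 21/26
P(X=1 | obs) = 1/63 / 26/315 = 5/26

P(X = 0 | obs) = 21/26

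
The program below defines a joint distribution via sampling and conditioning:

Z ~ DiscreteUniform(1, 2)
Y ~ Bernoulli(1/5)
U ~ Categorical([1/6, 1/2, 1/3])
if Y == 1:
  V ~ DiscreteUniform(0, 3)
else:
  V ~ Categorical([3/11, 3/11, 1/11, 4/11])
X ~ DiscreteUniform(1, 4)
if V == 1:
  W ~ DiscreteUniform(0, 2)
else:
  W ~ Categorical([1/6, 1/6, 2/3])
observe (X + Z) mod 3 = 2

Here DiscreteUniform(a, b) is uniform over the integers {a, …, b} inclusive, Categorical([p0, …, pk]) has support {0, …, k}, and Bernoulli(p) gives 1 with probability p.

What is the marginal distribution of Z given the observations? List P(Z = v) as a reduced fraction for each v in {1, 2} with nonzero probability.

P(Z=1) = 2/3, P(Z=2) = 1/3

Enumerate traces; 216 have nonzero weight after conditioning:
  (Z=1, Y=0, U=0, V=0, X=1, W=0) weight 1/1320
  (Z=1, Y=0, U=0, V=0, X=1, W=1) weight 1/1320
  (Z=1, Y=0, U=0, V=0, X=1, W=2) weight 1/330
  (Z=1, Y=0, U=0, V=0, X=4, W=0) weight 1/1320
  (Z=1, Y=0, U=0, V=0, X=4, W=1) weight 1/1320
  (Z=1, Y=0, U=0, V=0, X=4, W=2) weight 1/330
  (Z=1, Y=0, U=0, V=1, X=1, W=0) weight 1/660
  (Z=1, Y=0, U=0, V=1, X=1, W=1) weight 1/660
  (Z=2, Y=0, U=0, V=0, X=3, W=0) weight 1/1320
  … 207 more
Group by Z:
  weight(Z=1) = 1/4
  weight(Z=2) = 1/8
Total weight = 1/4 + 1/8 = 3/8
P(Z=1 | obs) = 1/4 / 3/8 = 2/3
P(Z=2 | obs) = 1/8 / 3/8 = 1/3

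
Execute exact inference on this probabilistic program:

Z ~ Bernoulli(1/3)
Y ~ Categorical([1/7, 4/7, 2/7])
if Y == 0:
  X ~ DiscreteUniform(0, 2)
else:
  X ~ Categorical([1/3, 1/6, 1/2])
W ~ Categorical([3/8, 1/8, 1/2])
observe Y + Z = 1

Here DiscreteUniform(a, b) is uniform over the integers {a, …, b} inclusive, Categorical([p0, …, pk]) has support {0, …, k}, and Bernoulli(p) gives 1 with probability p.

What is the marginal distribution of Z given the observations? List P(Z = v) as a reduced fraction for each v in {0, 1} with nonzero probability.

P(Z=0) = 8/9, P(Z=1) = 1/9

Enumerate traces; 18 have nonzero weight after conditioning:
  (Z=0, Y=1, X=0, W=0) weight 1/21
  (Z=0, Y=1, X=0, W=1) weight 1/63
  (Z=0, Y=1, X=0, W=2) weight 4/63
  (Z=0, Y=1, X=1, W=0) weight 1/42
  (Z=0, Y=1, X=1, W=1) weight 1/126
  (Z=0, Y=1, X=1, W=2) weight 2/63
  (Z=0, Y=1, X=2, W=0) weight 1/14
  (Z=0, Y=1, X=2, W=1) weight 1/42
  (Z=1, Y=0, X=0, W=0) weight 1/168
  … 9 more
Group by Z:
  weight(Z=0) = 8/21
  weight(Z=1) = 1/21
Total weight = 8/21 + 1/21 = 3/7
P(Z=0 | obs) = 8/21 / 3/7 = 8/9
P(Z=1 | obs) = 1/21 / 3/7 = 1/9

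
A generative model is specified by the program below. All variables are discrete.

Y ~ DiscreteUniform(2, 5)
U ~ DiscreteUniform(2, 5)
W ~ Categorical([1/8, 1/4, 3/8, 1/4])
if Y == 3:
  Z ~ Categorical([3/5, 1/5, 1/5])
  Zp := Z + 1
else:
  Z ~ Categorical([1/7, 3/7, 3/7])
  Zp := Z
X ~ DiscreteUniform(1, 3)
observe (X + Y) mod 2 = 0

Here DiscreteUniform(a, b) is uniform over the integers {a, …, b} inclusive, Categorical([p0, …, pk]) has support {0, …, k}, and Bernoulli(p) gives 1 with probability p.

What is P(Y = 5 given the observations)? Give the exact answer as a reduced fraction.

Enumerate traces; 288 have nonzero weight after conditioning:
  (Y=2, U=2, W=0, Z=0, X=2) weight 1/2688
  (Y=2, U=2, W=0, Z=1, X=2) weight 1/896
  (Y=2, U=2, W=0, Z=2, X=2) weight 1/896
  (Y=2, U=2, W=1, Z=0, X=2) weight 1/1344
  (Y=2, U=2, W=1, Z=1, X=2) weight 1/448
  (Y=2, U=2, W=1, Z=2, X=2) weight 1/448
  (Y=2, U=2, W=2, Z=0, X=2) weight 1/896
  (Y=2, U=2, W=2, Z=1, X=2) weight 3/896
  (Y=3, U=2, W=0, Z=0, X=1) weight 1/640
  (Y=4, U=2, W=0, Z=0, X=2) weight 1/2688
  … 278 more
Group by Y:
  weight(Y=2) = 1/12
  weight(Y=3) = 1/6
  weight(Y=4) = 1/12
  weight(Y=5) = 1/6
Total weight = 1/12 + 1/6 + 1/12 + 1/6 = 1/2
P(Y=2 | obs) = 1/12 / 1/2 = 1/6
P(Y=3 | obs) = 1/6 / 1/2 = 1/3
P(Y=4 | obs) = 1/12 / 1/2 = 1/6
P(Y=5 | obs) = 1/6 / 1/2 = 1/3

P(Y = 5 | obs) = 1/3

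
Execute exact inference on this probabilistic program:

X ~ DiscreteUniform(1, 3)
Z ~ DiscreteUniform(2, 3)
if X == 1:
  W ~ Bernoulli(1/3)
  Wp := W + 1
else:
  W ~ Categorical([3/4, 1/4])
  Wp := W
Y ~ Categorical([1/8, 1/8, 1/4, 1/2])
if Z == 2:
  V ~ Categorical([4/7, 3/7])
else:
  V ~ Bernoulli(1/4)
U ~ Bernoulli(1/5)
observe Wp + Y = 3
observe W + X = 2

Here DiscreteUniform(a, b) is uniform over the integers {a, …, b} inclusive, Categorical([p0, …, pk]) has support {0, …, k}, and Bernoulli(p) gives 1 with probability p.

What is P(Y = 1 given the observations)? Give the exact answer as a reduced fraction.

Enumerate traces; 16 have nonzero weight after conditioning:
  (X=1, Z=2, W=1, Y=1, V=0, U=0) weight 1/315
  (X=1, Z=2, W=1, Y=1, V=0, U=1) weight 1/1260
  (X=1, Z=2, W=1, Y=1, V=1, U=0) weight 1/420
  (X=1, Z=2, W=1, Y=1, V=1, U=1) weight 1/1680
  (X=1, Z=3, W=1, Y=1, V=0, U=0) weight 1/240
  (X=1, Z=3, W=1, Y=1, V=0, U=1) weight 1/960
  (X=1, Z=3, W=1, Y=1, V=1, U=0) weight 1/720
  (X=1, Z=3, W=1, Y=1, V=1, U=1) weight 1/2880
  (X=2, Z=2, W=0, Y=3, V=0, U=0) weight 1/35
  … 7 more
Group by Y:
  weight(Y=1) = 1/72
  weight(Y=3) = 1/8
Total weight = 1/72 + 1/8 = 5/36
P(Y=1 | obs) = 1/72 / 5/36 = 1/10
P(Y=3 | obs) = 1/8 / 5/36 = 9/10

P(Y = 1 | obs) = 1/10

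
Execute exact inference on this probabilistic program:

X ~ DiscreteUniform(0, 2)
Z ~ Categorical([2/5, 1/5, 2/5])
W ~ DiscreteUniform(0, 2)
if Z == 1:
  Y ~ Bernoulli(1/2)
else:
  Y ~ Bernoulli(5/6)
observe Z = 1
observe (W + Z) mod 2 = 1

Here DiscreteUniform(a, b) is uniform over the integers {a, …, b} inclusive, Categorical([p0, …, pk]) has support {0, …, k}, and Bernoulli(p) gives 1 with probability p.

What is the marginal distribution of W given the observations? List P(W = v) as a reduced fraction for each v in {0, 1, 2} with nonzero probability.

Enumerate traces; 12 have nonzero weight after conditioning:
  (X=0, Z=1, W=0, Y=0) weight 1/90
  (X=0, Z=1, W=0, Y=1) weight 1/90
  (X=0, Z=1, W=2, Y=0) weight 1/90
  (X=0, Z=1, W=2, Y=1) weight 1/90
  (X=1, Z=1, W=0, Y=0) weight 1/90
  (X=1, Z=1, W=0, Y=1) weight 1/90
  (X=1, Z=1, W=2, Y=0) weight 1/90
  (X=1, Z=1, W=2, Y=1) weight 1/90
  … 4 more
Group by W:
  weight(W=0) = 1/15
  weight(W=2) = 1/15
Total weight = 1/15 + 1/15 = 2/15
P(W=0 | obs) = 1/15 / 2/15 = 1/2
P(W=2 | obs) = 1/15 / 2/15 = 1/2

P(W=0) = 1/2, P(W=2) = 1/2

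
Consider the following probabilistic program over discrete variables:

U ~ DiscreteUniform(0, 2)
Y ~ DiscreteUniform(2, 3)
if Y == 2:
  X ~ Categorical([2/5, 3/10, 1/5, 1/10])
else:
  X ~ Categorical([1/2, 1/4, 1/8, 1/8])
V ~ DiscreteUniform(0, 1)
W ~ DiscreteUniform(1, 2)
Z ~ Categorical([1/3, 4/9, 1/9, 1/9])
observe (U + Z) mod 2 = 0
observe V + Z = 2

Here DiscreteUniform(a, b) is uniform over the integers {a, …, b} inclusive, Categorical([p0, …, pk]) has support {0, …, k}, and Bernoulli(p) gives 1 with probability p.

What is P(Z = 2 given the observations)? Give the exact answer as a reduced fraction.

Enumerate traces; 48 have nonzero weight after conditioning:
  (U=0, Y=2, X=0, V=0, W=1, Z=2) weight 1/540
  (U=0, Y=2, X=0, V=0, W=2, Z=2) weight 1/540
  (U=0, Y=2, X=1, V=0, W=1, Z=2) weight 1/720
  (U=0, Y=2, X=1, V=0, W=2, Z=2) weight 1/720
  (U=0, Y=2, X=2, V=0, W=1, Z=2) weight 1/1080
  (U=0, Y=2, X=2, V=0, W=2, Z=2) weight 1/1080
  (U=0, Y=2, X=3, V=0, W=1, Z=2) weight 1/2160
  (U=0, Y=2, X=3, V=0, W=2, Z=2) weight 1/2160
  (U=1, Y=2, X=0, V=1, W=1, Z=1) weight 1/135
  … 39 more
Group by Z:
  weight(Z=1) = 2/27
  weight(Z=2) = 1/27
Total weight = 2/27 + 1/27 = 1/9
P(Z=1 | obs) = 2/27 / 1/9 = 2/3
P(Z=2 | obs) = 1/27 / 1/9 = 1/3

P(Z = 2 | obs) = 1/3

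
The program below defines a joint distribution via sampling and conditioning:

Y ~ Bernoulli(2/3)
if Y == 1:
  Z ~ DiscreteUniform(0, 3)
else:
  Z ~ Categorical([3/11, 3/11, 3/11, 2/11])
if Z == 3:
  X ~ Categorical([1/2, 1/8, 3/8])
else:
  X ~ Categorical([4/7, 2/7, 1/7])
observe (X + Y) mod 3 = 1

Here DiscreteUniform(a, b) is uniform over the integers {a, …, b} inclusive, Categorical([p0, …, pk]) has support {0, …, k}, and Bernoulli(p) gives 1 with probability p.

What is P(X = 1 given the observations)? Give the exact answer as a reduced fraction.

Enumerate traces; 8 have nonzero weight after conditioning:
  (Y=0, Z=0, X=1) weight 2/77
  (Y=0, Z=1, X=1) weight 2/77
  (Y=0, Z=2, X=1) weight 2/77
  (Y=0, Z=3, X=1) weight 1/132
  (Y=1, Z=0, X=0) weight 2/21
  (Y=1, Z=1, X=0) weight 2/21
  (Y=1, Z=2, X=0) weight 2/21
  (Y=1, Z=3, X=0) weight 1/12
Group by X:
  weight(X=0) = 31/84
  weight(X=1) = 79/924
Total weight = 31/84 + 79/924 = 5/11
P(X=0 | obs) = 31/84 / 5/11 = 341/420
P(X=1 | obs) = 79/924 / 5/11 = 79/420

P(X = 1 | obs) = 79/420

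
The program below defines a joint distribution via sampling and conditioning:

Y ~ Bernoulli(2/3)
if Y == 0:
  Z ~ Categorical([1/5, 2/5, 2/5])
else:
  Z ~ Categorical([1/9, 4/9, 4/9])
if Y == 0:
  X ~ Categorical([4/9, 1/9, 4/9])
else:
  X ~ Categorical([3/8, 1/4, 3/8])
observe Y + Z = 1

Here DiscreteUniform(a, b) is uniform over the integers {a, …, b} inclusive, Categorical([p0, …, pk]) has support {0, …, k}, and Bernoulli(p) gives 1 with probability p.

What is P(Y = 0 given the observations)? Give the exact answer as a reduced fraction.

P(Y = 0 | obs) = 9/14

Enumerate traces; 6 have nonzero weight after conditioning:
  (Y=0, Z=1, X=0) weight 8/135
  (Y=0, Z=1, X=1) weight 2/135
  (Y=0, Z=1, X=2) weight 8/135
  (Y=1, Z=0, X=0) weight 1/36
  (Y=1, Z=0, X=1) weight 1/54
  (Y=1, Z=0, X=2) weight 1/36
Group by Y:
  weight(Y=0) = 2/15
  weight(Y=1) = 2/27
Total weight = 2/15 + 2/27 = 28/135
P(Y=0 | obs) = 2/15 / 28/135 = 9/14
P(Y=1 | obs) = 2/27 / 28/135 = 5/14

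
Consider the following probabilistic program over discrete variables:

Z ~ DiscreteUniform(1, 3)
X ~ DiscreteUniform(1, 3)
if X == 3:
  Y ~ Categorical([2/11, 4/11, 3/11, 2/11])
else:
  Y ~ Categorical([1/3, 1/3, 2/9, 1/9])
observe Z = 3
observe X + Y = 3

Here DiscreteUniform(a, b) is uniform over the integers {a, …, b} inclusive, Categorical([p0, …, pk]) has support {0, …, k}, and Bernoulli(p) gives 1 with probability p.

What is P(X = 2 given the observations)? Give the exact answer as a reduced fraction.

Enumerate traces; 3 have nonzero weight after conditioning:
  (Z=3, X=1, Y=2) weight 2/81
  (Z=3, X=2, Y=1) weight 1/27
  (Z=3, X=3, Y=0) weight 2/99
Group by X:
  weight(X=1) = 2/81
  weight(X=2) = 1/27
  weight(X=3) = 2/99
Total weight = 2/81 + 1/27 + 2/99 = 73/891
P(X=1 | obs) = 2/81 / 73/891 = 22/73
P(X=2 | obs) = 1/27 / 73/891 = 33/73
P(X=3 | obs) = 2/99 / 73/891 = 18/73

P(X = 2 | obs) = 33/73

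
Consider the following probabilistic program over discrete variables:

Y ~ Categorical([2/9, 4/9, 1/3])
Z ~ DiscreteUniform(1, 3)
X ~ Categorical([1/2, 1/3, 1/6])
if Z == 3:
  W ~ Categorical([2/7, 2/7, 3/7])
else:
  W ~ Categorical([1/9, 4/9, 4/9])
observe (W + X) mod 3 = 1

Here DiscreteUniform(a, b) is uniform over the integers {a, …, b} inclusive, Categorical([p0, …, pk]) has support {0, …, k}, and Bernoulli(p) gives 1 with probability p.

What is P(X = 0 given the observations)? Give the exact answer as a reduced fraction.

Enumerate traces; 27 have nonzero weight after conditioning:
  (Y=0, Z=1, X=0, W=1) weight 4/243
  (Y=0, Z=1, X=1, W=0) weight 2/729
  (Y=0, Z=1, X=2, W=2) weight 4/729
  (Y=0, Z=2, X=0, W=1) weight 4/243
  (Y=0, Z=2, X=1, W=0) weight 2/729
  (Y=0, Z=2, X=2, W=2) weight 4/729
  (Y=0, Z=3, X=0, W=1) weight 2/189
  (Y=0, Z=3, X=1, W=0) weight 4/567
  … 19 more
Group by X:
  weight(X=0) = 37/189
  weight(X=1) = 32/567
  weight(X=2) = 83/1134
Total weight = 37/189 + 32/567 + 83/1134 = 41/126
P(X=0 | obs) = 37/189 / 41/126 = 74/123
P(X=1 | obs) = 32/567 / 41/126 = 64/369
P(X=2 | obs) = 83/1134 / 41/126 = 83/369

P(X = 0 | obs) = 74/123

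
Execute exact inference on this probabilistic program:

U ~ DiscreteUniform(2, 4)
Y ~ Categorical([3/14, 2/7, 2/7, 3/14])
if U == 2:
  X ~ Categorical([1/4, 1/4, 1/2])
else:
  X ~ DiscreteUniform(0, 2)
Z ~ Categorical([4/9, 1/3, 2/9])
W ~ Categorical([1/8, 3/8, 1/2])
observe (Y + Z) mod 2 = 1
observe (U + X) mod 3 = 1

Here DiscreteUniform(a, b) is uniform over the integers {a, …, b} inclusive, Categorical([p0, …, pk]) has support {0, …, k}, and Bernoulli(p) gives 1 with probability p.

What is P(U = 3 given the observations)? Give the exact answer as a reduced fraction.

P(U = 3 | obs) = 2/7

Enumerate traces; 54 have nonzero weight after conditioning:
  (U=2, Y=0, X=2, Z=1, W=0) weight 1/672
  (U=2, Y=0, X=2, Z=1, W=1) weight 1/224
  (U=2, Y=0, X=2, Z=1, W=2) weight 1/168
  (U=2, Y=1, X=2, Z=0, W=0) weight 1/378
  (U=2, Y=1, X=2, Z=0, W=1) weight 1/126
  (U=2, Y=1, X=2, Z=0, W=2) weight 2/189
  (U=2, Y=1, X=2, Z=2, W=0) weight 1/756
  (U=2, Y=1, X=2, Z=2, W=1) weight 1/252
  (U=3, Y=0, X=1, Z=1, W=0) weight 1/1008
  (U=4, Y=0, X=0, Z=1, W=0) weight 1/1008
  … 44 more
Group by U:
  weight(U=2) = 1/12
  weight(U=3) = 1/18
  weight(U=4) = 1/18
Total weight = 1/12 + 1/18 + 1/18 = 7/36
P(U=2 | obs) = 1/12 / 7/36 = 3/7
P(U=3 | obs) = 1/18 / 7/36 = 2/7
P(U=4 | obs) = 1/18 / 7/36 = 2/7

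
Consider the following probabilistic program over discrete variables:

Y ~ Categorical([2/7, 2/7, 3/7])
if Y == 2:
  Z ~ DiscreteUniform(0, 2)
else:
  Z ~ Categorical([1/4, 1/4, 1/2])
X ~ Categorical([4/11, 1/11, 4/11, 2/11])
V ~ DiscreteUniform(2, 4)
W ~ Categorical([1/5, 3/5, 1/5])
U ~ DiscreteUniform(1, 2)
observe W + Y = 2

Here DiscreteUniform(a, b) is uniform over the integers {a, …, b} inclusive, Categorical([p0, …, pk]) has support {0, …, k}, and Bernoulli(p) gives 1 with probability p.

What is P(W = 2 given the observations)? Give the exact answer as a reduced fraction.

P(W = 2 | obs) = 2/11

Enumerate traces; 216 have nonzero weight after conditioning:
  (Y=0, Z=0, X=0, V=2, W=2, U=1) weight 1/1155
  (Y=0, Z=0, X=0, V=2, W=2, U=2) weight 1/1155
  (Y=0, Z=0, X=0, V=3, W=2, U=1) weight 1/1155
  (Y=0, Z=0, X=0, V=3, W=2, U=2) weight 1/1155
  (Y=0, Z=0, X=0, V=4, W=2, U=1) weight 1/1155
  (Y=0, Z=0, X=0, V=4, W=2, U=2) weight 1/1155
  (Y=0, Z=0, X=1, V=2, W=2, U=1) weight 1/4620
  (Y=0, Z=0, X=1, V=2, W=2, U=2) weight 1/4620
  (Y=1, Z=0, X=0, V=2, W=1, U=1) weight 1/385
  (Y=2, Z=0, X=0, V=2, W=0, U=1) weight 2/1155
  … 206 more
Group by W:
  weight(W=0) = 3/35
  weight(W=1) = 6/35
  weight(W=2) = 2/35
Total weight = 3/35 + 6/35 + 2/35 = 11/35
P(W=0 | obs) = 3/35 / 11/35 = 3/11
P(W=1 | obs) = 6/35 / 11/35 = 6/11
P(W=2 | obs) = 2/35 / 11/35 = 2/11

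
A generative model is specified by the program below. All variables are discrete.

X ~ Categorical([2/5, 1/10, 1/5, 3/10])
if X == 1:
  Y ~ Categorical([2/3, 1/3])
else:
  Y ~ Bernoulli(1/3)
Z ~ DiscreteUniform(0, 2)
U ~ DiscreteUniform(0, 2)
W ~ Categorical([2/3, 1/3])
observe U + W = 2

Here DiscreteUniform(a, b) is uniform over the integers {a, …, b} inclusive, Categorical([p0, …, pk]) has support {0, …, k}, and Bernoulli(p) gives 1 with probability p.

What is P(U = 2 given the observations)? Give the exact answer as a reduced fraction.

Enumerate traces; 48 have nonzero weight after conditioning:
  (X=0, Y=0, Z=0, U=1, W=1) weight 4/405
  (X=0, Y=0, Z=0, U=2, W=0) weight 8/405
  (X=0, Y=0, Z=1, U=1, W=1) weight 4/405
  (X=0, Y=0, Z=1, U=2, W=0) weight 8/405
  (X=0, Y=0, Z=2, U=1, W=1) weight 4/405
  (X=0, Y=0, Z=2, U=2, W=0) weight 8/405
  (X=0, Y=1, Z=0, U=1, W=1) weight 2/405
  (X=0, Y=1, Z=0, U=2, W=0) weight 4/405
  … 40 more
Group by U:
  weight(U=1) = 1/9
  weight(U=2) = 2/9
Total weight = 1/9 + 2/9 = 1/3
P(U=1 | obs) = 1/9 / 1/3 = 1/3
P(U=2 | obs) = 2/9 / 1/3 = 2/3

P(U = 2 | obs) = 2/3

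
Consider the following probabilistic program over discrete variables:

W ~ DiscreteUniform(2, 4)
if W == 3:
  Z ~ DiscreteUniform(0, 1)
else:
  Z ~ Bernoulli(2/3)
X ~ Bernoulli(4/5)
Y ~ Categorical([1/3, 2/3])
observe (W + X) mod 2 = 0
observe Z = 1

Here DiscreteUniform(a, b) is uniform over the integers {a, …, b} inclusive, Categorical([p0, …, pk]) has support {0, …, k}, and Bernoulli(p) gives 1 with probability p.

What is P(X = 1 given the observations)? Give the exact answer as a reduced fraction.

P(X = 1 | obs) = 3/5

Enumerate traces; 6 have nonzero weight after conditioning:
  (W=2, Z=1, X=0, Y=0) weight 2/135
  (W=2, Z=1, X=0, Y=1) weight 4/135
  (W=3, Z=1, X=1, Y=0) weight 2/45
  (W=3, Z=1, X=1, Y=1) weight 4/45
  (W=4, Z=1, X=0, Y=0) weight 2/135
  (W=4, Z=1, X=0, Y=1) weight 4/135
Group by X:
  weight(X=0) = 4/45
  weight(X=1) = 2/15
Total weight = 4/45 + 2/15 = 2/9
P(X=0 | obs) = 4/45 / 2/9 = 2/5
P(X=1 | obs) = 2/15 / 2/9 = 3/5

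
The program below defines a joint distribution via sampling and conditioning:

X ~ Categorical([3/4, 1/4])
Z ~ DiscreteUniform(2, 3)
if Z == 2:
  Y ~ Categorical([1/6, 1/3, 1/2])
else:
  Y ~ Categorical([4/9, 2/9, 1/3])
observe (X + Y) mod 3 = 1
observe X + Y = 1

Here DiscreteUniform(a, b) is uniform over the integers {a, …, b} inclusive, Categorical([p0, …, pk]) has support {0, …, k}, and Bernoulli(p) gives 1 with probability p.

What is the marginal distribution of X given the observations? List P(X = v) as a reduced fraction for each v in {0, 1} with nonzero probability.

Enumerate traces; 4 have nonzero weight after conditioning:
  (X=0, Z=2, Y=1) weight 1/8
  (X=0, Z=3, Y=1) weight 1/12
  (X=1, Z=2, Y=0) weight 1/48
  (X=1, Z=3, Y=0) weight 1/18
Group by X:
  weight(X=0) = 5/24
  weight(X=1) = 11/144
Total weight = 5/24 + 11/144 = 41/144
P(X=0 | obs) = 5/24 / 41/144 = 30/41
P(X=1 | obs) = 11/144 / 41/144 = 11/41

P(X=0) = 30/41, P(X=1) = 11/41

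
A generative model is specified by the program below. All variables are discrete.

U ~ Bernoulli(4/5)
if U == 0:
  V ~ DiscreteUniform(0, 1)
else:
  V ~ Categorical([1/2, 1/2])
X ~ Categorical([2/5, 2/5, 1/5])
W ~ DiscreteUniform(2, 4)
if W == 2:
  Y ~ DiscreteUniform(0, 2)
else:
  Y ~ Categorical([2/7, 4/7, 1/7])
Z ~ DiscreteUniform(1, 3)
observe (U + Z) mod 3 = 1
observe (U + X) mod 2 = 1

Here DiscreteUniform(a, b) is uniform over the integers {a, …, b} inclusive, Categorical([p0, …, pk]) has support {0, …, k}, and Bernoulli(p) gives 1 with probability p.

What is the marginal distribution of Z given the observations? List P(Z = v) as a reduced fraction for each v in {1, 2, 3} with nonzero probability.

Enumerate traces; 54 have nonzero weight after conditioning:
  (U=0, V=0, X=1, W=2, Y=0, Z=1) weight 1/675
  (U=0, V=0, X=1, W=2, Y=1, Z=1) weight 1/675
  (U=0, V=0, X=1, W=2, Y=2, Z=1) weight 1/675
  (U=0, V=0, X=1, W=3, Y=0, Z=1) weight 2/1575
  (U=0, V=0, X=1, W=3, Y=1, Z=1) weight 4/1575
  (U=0, V=0, X=1, W=3, Y=2, Z=1) weight 1/1575
  (U=0, V=0, X=1, W=4, Y=0, Z=1) weight 2/1575
  (U=0, V=0, X=1, W=4, Y=1, Z=1) weight 4/1575
  (U=1, V=0, X=0, W=2, Y=0, Z=3) weight 4/675
  … 45 more
Group by Z:
  weight(Z=1) = 2/75
  weight(Z=3) = 4/25
Total weight = 2/75 + 4/25 = 14/75
P(Z=1 | obs) = 2/75 / 14/75 = 1/7
P(Z=3 | obs) = 4/25 / 14/75 = 6/7

P(Z=1) = 1/7, P(Z=3) = 6/7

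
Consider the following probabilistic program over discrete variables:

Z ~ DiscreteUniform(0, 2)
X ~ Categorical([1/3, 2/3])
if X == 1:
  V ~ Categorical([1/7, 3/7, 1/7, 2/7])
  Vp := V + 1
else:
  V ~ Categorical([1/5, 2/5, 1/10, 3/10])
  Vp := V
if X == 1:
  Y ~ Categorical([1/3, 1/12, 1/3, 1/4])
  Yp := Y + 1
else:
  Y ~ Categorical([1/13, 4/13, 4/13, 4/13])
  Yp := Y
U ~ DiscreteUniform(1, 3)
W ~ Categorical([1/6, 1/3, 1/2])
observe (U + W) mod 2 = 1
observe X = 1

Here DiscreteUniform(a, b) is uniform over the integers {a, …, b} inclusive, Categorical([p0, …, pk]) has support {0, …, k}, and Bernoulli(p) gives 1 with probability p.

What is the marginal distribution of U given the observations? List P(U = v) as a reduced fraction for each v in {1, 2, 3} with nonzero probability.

P(U=1) = 2/5, P(U=2) = 1/5, P(U=3) = 2/5

Enumerate traces; 240 have nonzero weight after conditioning:
  (Z=0, X=1, V=0, Y=0, U=1, W=0) weight 1/1701
  (Z=0, X=1, V=0, Y=0, U=1, W=2) weight 1/567
  (Z=0, X=1, V=0, Y=0, U=2, W=1) weight 2/1701
  (Z=0, X=1, V=0, Y=0, U=3, W=0) weight 1/1701
  (Z=0, X=1, V=0, Y=0, U=3, W=2) weight 1/567
  (Z=0, X=1, V=0, Y=1, U=1, W=0) weight 1/6804
  (Z=0, X=1, V=0, Y=1, U=1, W=2) weight 1/2268
  (Z=0, X=1, V=0, Y=1, U=2, W=1) weight 1/3402
  … 232 more
Group by U:
  weight(U=1) = 4/27
  weight(U=2) = 2/27
  weight(U=3) = 4/27
Total weight = 4/27 + 2/27 + 4/27 = 10/27
P(U=1 | obs) = 4/27 / 10/27 = 2/5
P(U=2 | obs) = 2/27 / 10/27 = 1/5
P(U=3 | obs) = 4/27 / 10/27 = 2/5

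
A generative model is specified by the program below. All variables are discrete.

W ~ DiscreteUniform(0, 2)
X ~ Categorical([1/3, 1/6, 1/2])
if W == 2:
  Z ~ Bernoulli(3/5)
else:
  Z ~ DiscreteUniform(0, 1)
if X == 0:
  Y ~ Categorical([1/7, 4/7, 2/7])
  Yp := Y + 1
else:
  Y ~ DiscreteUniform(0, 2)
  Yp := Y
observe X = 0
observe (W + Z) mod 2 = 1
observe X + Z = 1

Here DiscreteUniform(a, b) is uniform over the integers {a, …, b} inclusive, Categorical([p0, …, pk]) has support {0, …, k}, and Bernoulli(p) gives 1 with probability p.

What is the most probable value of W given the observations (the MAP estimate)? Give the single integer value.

Enumerate traces; 6 have nonzero weight after conditioning:
  (W=0, X=0, Z=1, Y=0) weight 1/126
  (W=0, X=0, Z=1, Y=1) weight 2/63
  (W=0, X=0, Z=1, Y=2) weight 1/63
  (W=2, X=0, Z=1, Y=0) weight 1/105
  (W=2, X=0, Z=1, Y=1) weight 4/105
  (W=2, X=0, Z=1, Y=2) weight 2/105
Group by W:
  weight(W=0) = 1/18
  weight(W=2) = 1/15
Total weight = 1/18 + 1/15 = 11/90
P(W=0 | obs) = 1/18 / 11/90 = 5/11
P(W=2 | obs) = 1/15 / 11/90 = 6/11
argmax = 2

argmax_v P(W = v | obs) = 2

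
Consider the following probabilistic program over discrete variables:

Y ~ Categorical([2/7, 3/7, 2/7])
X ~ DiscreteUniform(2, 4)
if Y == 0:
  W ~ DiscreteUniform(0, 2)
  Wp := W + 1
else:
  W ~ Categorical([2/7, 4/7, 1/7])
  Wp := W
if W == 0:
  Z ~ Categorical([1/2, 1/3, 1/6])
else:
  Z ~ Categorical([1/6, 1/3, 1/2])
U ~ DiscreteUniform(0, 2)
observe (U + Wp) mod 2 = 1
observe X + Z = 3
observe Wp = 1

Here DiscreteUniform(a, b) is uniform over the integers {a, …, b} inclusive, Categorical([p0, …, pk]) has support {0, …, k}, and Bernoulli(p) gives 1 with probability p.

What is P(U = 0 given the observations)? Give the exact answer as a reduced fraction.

P(U = 0 | obs) = 1/2

Enumerate traces; 12 have nonzero weight after conditioning:
  (Y=0, X=2, W=0, Z=1, U=0) weight 2/567
  (Y=0, X=2, W=0, Z=1, U=2) weight 2/567
  (Y=0, X=3, W=0, Z=0, U=0) weight 1/189
  (Y=0, X=3, W=0, Z=0, U=2) weight 1/189
  (Y=1, X=2, W=1, Z=1, U=0) weight 4/441
  (Y=1, X=2, W=1, Z=1, U=2) weight 4/441
  (Y=1, X=3, W=1, Z=0, U=0) weight 2/441
  (Y=1, X=3, W=1, Z=0, U=2) weight 2/441
  … 4 more
Group by U:
  weight(U=0) = 125/3969
  weight(U=2) = 125/3969
Total weight = 125/3969 + 125/3969 = 250/3969
P(U=0 | obs) = 125/3969 / 250/3969 = 1/2
P(U=2 | obs) = 125/3969 / 250/3969 = 1/2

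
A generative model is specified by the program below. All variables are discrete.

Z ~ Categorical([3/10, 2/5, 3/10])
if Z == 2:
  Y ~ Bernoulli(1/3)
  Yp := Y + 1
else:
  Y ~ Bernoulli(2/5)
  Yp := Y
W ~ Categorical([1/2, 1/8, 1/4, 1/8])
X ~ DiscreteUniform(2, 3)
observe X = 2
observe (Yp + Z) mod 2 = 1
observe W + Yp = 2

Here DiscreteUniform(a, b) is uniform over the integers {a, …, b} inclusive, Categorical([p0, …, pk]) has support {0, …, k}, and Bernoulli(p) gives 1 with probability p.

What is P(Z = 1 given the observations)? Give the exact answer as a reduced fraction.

P(Z = 1 | obs) = 3/5

Enumerate traces; 3 have nonzero weight after conditioning:
  (Z=0, Y=1, W=1, X=2) weight 3/400
  (Z=1, Y=0, W=2, X=2) weight 3/100
  (Z=2, Y=0, W=1, X=2) weight 1/80
Group by Z:
  weight(Z=0) = 3/400
  weight(Z=1) = 3/100
  weight(Z=2) = 1/80
Total weight = 3/400 + 3/100 + 1/80 = 1/20
P(Z=0 | obs) = 3/400 / 1/20 = 3/20
P(Z=1 | obs) = 3/100 / 1/20 = 3/5
P(Z=2 | obs) = 1/80 / 1/20 = 1/4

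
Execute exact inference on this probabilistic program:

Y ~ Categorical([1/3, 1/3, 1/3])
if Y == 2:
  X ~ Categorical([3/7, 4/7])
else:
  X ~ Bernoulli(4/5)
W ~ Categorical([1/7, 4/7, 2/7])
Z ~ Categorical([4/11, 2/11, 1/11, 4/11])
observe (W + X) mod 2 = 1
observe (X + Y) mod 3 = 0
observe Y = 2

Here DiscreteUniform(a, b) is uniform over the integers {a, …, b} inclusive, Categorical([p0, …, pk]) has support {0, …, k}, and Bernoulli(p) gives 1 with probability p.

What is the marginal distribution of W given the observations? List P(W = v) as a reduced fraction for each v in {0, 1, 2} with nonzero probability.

P(W=0) = 1/3, P(W=2) = 2/3

Enumerate traces; 8 have nonzero weight after conditioning:
  (Y=2, X=1, W=0, Z=0) weight 16/1617
  (Y=2, X=1, W=0, Z=1) weight 8/1617
  (Y=2, X=1, W=0, Z=2) weight 4/1617
  (Y=2, X=1, W=0, Z=3) weight 16/1617
  (Y=2, X=1, W=2, Z=0) weight 32/1617
  (Y=2, X=1, W=2, Z=1) weight 16/1617
  (Y=2, X=1, W=2, Z=2) weight 8/1617
  (Y=2, X=1, W=2, Z=3) weight 32/1617
Group by W:
  weight(W=0) = 4/147
  weight(W=2) = 8/147
Total weight = 4/147 + 8/147 = 4/49
P(W=0 | obs) = 4/147 / 4/49 = 1/3
P(W=2 | obs) = 8/147 / 4/49 = 2/3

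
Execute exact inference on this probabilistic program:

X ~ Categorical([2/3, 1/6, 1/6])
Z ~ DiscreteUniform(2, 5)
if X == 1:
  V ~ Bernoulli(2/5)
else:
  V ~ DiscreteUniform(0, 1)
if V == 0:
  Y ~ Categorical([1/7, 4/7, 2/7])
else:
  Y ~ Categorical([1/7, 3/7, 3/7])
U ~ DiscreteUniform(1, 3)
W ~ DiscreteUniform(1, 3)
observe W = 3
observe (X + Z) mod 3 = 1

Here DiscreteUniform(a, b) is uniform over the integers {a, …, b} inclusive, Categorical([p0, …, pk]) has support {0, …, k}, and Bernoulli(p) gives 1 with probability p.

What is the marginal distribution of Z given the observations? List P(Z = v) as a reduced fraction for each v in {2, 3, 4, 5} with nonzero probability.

Enumerate traces; 72 have nonzero weight after conditioning:
  (X=0, Z=4, V=0, Y=0, U=1, W=3) weight 1/756
  (X=0, Z=4, V=0, Y=0, U=2, W=3) weight 1/756
  (X=0, Z=4, V=0, Y=0, U=3, W=3) weight 1/756
  (X=0, Z=4, V=0, Y=1, U=1, W=3) weight 1/189
  (X=0, Z=4, V=0, Y=1, U=2, W=3) weight 1/189
  (X=0, Z=4, V=0, Y=1, U=3, W=3) weight 1/189
  (X=0, Z=4, V=0, Y=2, U=1, W=3) weight 1/378
  (X=0, Z=4, V=0, Y=2, U=2, W=3) weight 1/378
  (X=1, Z=3, V=0, Y=0, U=1, W=3) weight 1/2520
  (X=2, Z=2, V=0, Y=0, U=1, W=3) weight 1/3024
  … 62 more
Group by Z:
  weight(Z=2) = 1/72
  weight(Z=3) = 1/72
  weight(Z=4) = 1/18
  weight(Z=5) = 1/72
Total weight = 1/72 + 1/72 + 1/18 + 1/72 = 7/72
P(Z=2 | obs) = 1/72 / 7/72 = 1/7
P(Z=3 | obs) = 1/72 / 7/72 = 1/7
P(Z=4 | obs) = 1/18 / 7/72 = 4/7
P(Z=5 | obs) = 1/72 / 7/72 = 1/7

P(Z=2) = 1/7, P(Z=3) = 1/7, P(Z=4) = 4/7, P(Z=5) = 1/7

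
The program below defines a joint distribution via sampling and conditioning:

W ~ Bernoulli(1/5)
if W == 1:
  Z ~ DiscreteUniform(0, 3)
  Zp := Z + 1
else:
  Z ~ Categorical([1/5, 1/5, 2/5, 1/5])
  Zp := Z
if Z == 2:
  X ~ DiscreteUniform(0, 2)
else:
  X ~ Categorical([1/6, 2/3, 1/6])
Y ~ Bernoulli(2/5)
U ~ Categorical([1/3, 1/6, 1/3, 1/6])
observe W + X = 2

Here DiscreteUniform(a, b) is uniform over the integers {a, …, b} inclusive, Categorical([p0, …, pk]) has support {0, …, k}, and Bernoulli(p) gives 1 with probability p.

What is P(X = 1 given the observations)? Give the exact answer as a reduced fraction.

Enumerate traces; 64 have nonzero weight after conditioning:
  (W=0, Z=0, X=2, Y=0, U=0) weight 2/375
  (W=0, Z=0, X=2, Y=0, U=1) weight 1/375
  (W=0, Z=0, X=2, Y=0, U=2) weight 2/375
  (W=0, Z=0, X=2, Y=0, U=3) weight 1/375
  (W=0, Z=0, X=2, Y=1, U=0) weight 4/1125
  (W=0, Z=0, X=2, Y=1, U=1) weight 2/1125
  (W=0, Z=0, X=2, Y=1, U=2) weight 4/1125
  (W=0, Z=0, X=2, Y=1, U=3) weight 2/1125
  (W=1, Z=0, X=1, Y=0, U=0) weight 1/150
  … 55 more
Group by X:
  weight(X=1) = 7/60
  weight(X=2) = 14/75
Total weight = 7/60 + 14/75 = 91/300
P(X=1 | obs) = 7/60 / 91/300 = 5/13
P(X=2 | obs) = 14/75 / 91/300 = 8/13

P(X = 1 | obs) = 5/13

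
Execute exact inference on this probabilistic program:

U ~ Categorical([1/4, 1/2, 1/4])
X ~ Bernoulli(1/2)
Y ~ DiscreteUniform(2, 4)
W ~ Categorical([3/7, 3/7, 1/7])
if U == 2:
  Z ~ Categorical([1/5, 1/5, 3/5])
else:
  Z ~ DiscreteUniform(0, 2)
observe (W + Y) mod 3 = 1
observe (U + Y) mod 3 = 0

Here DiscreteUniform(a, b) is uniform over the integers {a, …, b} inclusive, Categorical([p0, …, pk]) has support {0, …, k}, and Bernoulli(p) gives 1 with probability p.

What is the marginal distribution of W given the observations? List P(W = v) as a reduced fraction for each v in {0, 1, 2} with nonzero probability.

Enumerate traces; 18 have nonzero weight after conditioning:
  (U=0, X=0, Y=3, W=1, Z=0) weight 1/168
  (U=0, X=0, Y=3, W=1, Z=1) weight 1/168
  (U=0, X=0, Y=3, W=1, Z=2) weight 1/168
  (U=0, X=1, Y=3, W=1, Z=0) weight 1/168
  (U=0, X=1, Y=3, W=1, Z=1) weight 1/168
  (U=0, X=1, Y=3, W=1, Z=2) weight 1/168
  (U=1, X=0, Y=2, W=2, Z=0) weight 1/252
  (U=1, X=0, Y=2, W=2, Z=1) weight 1/252
  (U=2, X=0, Y=4, W=0, Z=0) weight 1/280
  … 9 more
Group by W:
  weight(W=0) = 1/28
  weight(W=1) = 1/28
  weight(W=2) = 1/42
Total weight = 1/28 + 1/28 + 1/42 = 2/21
P(W=0 | obs) = 1/28 / 2/21 = 3/8
P(W=1 | obs) = 1/28 / 2/21 = 3/8
P(W=2 | obs) = 1/42 / 2/21 = 1/4

P(W=0) = 3/8, P(W=1) = 3/8, P(W=2) = 1/4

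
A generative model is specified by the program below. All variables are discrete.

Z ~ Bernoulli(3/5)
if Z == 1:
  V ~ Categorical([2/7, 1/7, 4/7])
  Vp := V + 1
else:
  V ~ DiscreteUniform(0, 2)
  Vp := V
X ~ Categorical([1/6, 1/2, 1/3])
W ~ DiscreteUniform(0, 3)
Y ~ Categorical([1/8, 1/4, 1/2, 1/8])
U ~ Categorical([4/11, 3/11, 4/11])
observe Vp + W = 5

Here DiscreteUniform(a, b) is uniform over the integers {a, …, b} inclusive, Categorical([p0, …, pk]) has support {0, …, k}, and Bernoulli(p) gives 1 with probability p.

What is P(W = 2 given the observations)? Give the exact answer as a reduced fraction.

P(W = 2 | obs) = 36/59

Enumerate traces; 108 have nonzero weight after conditioning:
  (Z=0, V=2, X=0, W=3, Y=0, U=0) weight 1/3960
  (Z=0, V=2, X=0, W=3, Y=0, U=1) weight 1/5280
  (Z=0, V=2, X=0, W=3, Y=0, U=2) weight 1/3960
  (Z=0, V=2, X=0, W=3, Y=1, U=0) weight 1/1980
  (Z=0, V=2, X=0, W=3, Y=1, U=1) weight 1/2640
  (Z=0, V=2, X=0, W=3, Y=1, U=2) weight 1/1980
  (Z=0, V=2, X=0, W=3, Y=2, U=0) weight 1/990
  (Z=0, V=2, X=0, W=3, Y=2, U=1) weight 1/1320
  (Z=1, V=2, X=0, W=2, Y=0, U=0) weight 1/1540
  … 99 more
Group by W:
  weight(W=2) = 3/35
  weight(W=3) = 23/420
Total weight = 3/35 + 23/420 = 59/420
P(W=2 | obs) = 3/35 / 59/420 = 36/59
P(W=3 | obs) = 23/420 / 59/420 = 23/59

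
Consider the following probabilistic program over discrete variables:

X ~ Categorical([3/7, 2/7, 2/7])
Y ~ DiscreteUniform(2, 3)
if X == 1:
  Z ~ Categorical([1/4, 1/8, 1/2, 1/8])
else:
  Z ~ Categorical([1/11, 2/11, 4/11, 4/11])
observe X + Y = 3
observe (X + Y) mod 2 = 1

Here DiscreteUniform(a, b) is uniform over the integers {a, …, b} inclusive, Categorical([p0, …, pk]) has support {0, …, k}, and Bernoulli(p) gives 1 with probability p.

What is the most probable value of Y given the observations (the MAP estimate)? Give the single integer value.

argmax_v P(Y = v | obs) = 3

Enumerate traces; 8 have nonzero weight after conditioning:
  (X=0, Y=3, Z=0) weight 3/154
  (X=0, Y=3, Z=1) weight 3/77
  (X=0, Y=3, Z=2) weight 6/77
  (X=0, Y=3, Z=3) weight 6/77
  (X=1, Y=2, Z=0) weight 1/28
  (X=1, Y=2, Z=1) weight 1/56
  (X=1, Y=2, Z=2) weight 1/14
  (X=1, Y=2, Z=3) weight 1/56
Group by Y:
  weight(Y=2) = 1/7
  weight(Y=3) = 3/14
Total weight = 1/7 + 3/14 = 5/14
P(Y=2 | obs) = 1/7 / 5/14 = 2/5
P(Y=3 | obs) = 3/14 / 5/14 = 3/5
argmax = 3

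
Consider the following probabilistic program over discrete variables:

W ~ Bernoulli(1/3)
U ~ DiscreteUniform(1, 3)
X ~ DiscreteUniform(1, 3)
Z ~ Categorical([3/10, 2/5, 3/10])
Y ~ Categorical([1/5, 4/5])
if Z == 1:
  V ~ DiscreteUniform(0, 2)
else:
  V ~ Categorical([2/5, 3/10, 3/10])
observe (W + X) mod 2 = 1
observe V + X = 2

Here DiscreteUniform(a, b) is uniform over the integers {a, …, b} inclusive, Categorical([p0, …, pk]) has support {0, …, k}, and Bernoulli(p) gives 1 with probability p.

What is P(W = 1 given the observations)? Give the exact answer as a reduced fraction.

Enumerate traces; 36 have nonzero weight after conditioning:
  (W=0, U=1, X=1, Z=0, Y=0, V=1) weight 1/750
  (W=0, U=1, X=1, Z=0, Y=1, V=1) weight 2/375
  (W=0, U=1, X=1, Z=1, Y=0, V=1) weight 4/2025
  (W=0, U=1, X=1, Z=1, Y=1, V=1) weight 16/2025
  (W=0, U=1, X=1, Z=2, Y=0, V=1) weight 1/750
  (W=0, U=1, X=1, Z=2, Y=1, V=1) weight 2/375
  (W=0, U=2, X=1, Z=0, Y=0, V=1) weight 1/750
  (W=0, U=2, X=1, Z=0, Y=1, V=1) weight 2/375
  (W=1, U=1, X=2, Z=0, Y=0, V=0) weight 1/1125
  … 27 more
Group by W:
  weight(W=0) = 47/675
  weight(W=1) = 28/675
Total weight = 47/675 + 28/675 = 1/9
P(W=0 | obs) = 47/675 / 1/9 = 47/75
P(W=1 | obs) = 28/675 / 1/9 = 28/75

P(W = 1 | obs) = 28/75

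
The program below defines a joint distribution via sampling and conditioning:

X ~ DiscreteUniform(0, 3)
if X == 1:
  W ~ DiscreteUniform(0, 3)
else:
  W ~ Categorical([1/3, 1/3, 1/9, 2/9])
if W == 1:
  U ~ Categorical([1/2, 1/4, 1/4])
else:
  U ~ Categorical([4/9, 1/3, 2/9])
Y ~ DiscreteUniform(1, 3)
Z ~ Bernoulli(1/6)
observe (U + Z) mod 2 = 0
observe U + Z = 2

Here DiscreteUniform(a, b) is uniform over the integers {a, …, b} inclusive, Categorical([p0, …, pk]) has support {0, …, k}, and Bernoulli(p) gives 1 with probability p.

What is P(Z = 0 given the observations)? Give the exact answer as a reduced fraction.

P(Z = 0 | obs) = 665/842

Enumerate traces; 96 have nonzero weight after conditioning:
  (X=0, W=0, U=1, Y=1, Z=1) weight 1/648
  (X=0, W=0, U=1, Y=2, Z=1) weight 1/648
  (X=0, W=0, U=1, Y=3, Z=1) weight 1/648
  (X=0, W=0, U=2, Y=1, Z=0) weight 5/972
  (X=0, W=0, U=2, Y=2, Z=0) weight 5/972
  (X=0, W=0, U=2, Y=3, Z=0) weight 5/972
  (X=0, W=1, U=1, Y=1, Z=1) weight 1/864
  (X=0, W=1, U=1, Y=2, Z=1) weight 1/864
  … 88 more
Group by Z:
  weight(Z=0) = 665/3456
  weight(Z=1) = 59/1152
Total weight = 665/3456 + 59/1152 = 421/1728
P(Z=0 | obs) = 665/3456 / 421/1728 = 665/842
P(Z=1 | obs) = 59/1152 / 421/1728 = 177/842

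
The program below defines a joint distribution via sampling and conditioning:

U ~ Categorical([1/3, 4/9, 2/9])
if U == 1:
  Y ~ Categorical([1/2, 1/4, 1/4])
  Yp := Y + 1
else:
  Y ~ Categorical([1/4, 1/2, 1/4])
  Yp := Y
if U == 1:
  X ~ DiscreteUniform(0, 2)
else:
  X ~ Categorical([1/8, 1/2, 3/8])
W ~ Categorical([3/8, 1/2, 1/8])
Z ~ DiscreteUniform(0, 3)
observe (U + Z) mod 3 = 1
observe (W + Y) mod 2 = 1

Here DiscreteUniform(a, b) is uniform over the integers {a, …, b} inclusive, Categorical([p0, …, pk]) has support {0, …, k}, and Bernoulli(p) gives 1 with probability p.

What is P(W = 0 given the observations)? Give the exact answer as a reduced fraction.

P(W = 0 | obs) = 27/104

Enumerate traces; 48 have nonzero weight after conditioning:
  (U=0, Y=0, X=0, W=1, Z=1) weight 1/768
  (U=0, Y=0, X=1, W=1, Z=1) weight 1/192
  (U=0, Y=0, X=2, W=1, Z=1) weight 1/256
  (U=0, Y=1, X=0, W=0, Z=1) weight 1/512
  (U=0, Y=1, X=0, W=2, Z=1) weight 1/1536
  (U=0, Y=1, X=1, W=0, Z=1) weight 1/128
  (U=0, Y=1, X=1, W=2, Z=1) weight 1/384
  (U=0, Y=1, X=2, W=0, Z=1) weight 3/512
  … 40 more
Group by W:
  weight(W=0) = 3/64
  weight(W=1) = 17/144
  weight(W=2) = 1/64
Total weight = 3/64 + 17/144 + 1/64 = 13/72
P(W=0 | obs) = 3/64 / 13/72 = 27/104
P(W=1 | obs) = 17/144 / 13/72 = 17/26
P(W=2 | obs) = 1/64 / 13/72 = 9/104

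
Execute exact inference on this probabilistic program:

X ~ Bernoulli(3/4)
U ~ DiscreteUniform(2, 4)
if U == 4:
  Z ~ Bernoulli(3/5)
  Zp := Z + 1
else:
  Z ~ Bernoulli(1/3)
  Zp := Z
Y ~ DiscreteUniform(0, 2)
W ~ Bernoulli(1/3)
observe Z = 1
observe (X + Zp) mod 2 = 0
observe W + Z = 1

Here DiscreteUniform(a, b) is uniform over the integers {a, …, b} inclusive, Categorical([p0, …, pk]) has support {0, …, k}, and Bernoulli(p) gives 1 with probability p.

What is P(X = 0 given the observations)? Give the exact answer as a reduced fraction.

P(X = 0 | obs) = 3/13

Enumerate traces; 9 have nonzero weight after conditioning:
  (X=0, U=4, Z=1, Y=0, W=0) weight 1/90
  (X=0, U=4, Z=1, Y=1, W=0) weight 1/90
  (X=0, U=4, Z=1, Y=2, W=0) weight 1/90
  (X=1, U=2, Z=1, Y=0, W=0) weight 1/54
  (X=1, U=2, Z=1, Y=1, W=0) weight 1/54
  (X=1, U=2, Z=1, Y=2, W=0) weight 1/54
  (X=1, U=3, Z=1, Y=0, W=0) weight 1/54
  (X=1, U=3, Z=1, Y=1, W=0) weight 1/54
  … 1 more
Group by X:
  weight(X=0) = 1/30
  weight(X=1) = 1/9
Total weight = 1/30 + 1/9 = 13/90
P(X=0 | obs) = 1/30 / 13/90 = 3/13
P(X=1 | obs) = 1/9 / 13/90 = 10/13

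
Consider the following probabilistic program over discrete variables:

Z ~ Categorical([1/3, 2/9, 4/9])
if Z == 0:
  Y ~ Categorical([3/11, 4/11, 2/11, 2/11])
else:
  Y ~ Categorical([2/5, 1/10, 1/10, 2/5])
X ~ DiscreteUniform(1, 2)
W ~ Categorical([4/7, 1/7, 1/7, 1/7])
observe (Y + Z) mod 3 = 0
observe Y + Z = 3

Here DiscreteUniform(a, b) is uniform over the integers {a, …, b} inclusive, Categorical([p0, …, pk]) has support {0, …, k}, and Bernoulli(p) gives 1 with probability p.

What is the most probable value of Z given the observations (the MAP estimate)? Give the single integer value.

Enumerate traces; 24 have nonzero weight after conditioning:
  (Z=0, Y=3, X=1, W=0) weight 4/231
  (Z=0, Y=3, X=1, W=1) weight 1/231
  (Z=0, Y=3, X=1, W=2) weight 1/231
  (Z=0, Y=3, X=1, W=3) weight 1/231
  (Z=0, Y=3, X=2, W=0) weight 4/231
  (Z=0, Y=3, X=2, W=1) weight 1/231
  (Z=0, Y=3, X=2, W=2) weight 1/231
  (Z=0, Y=3, X=2, W=3) weight 1/231
  (Z=1, Y=2, X=1, W=0) weight 2/315
  (Z=2, Y=1, X=1, W=0) weight 4/315
  … 14 more
Group by Z:
  weight(Z=0) = 2/33
  weight(Z=1) = 1/45
  weight(Z=2) = 2/45
Total weight = 2/33 + 1/45 + 2/45 = 7/55
P(Z=0 | obs) = 2/33 / 7/55 = 10/21
P(Z=1 | obs) = 1/45 / 7/55 = 11/63
P(Z=2 | obs) = 2/45 / 7/55 = 22/63
argmax = 0

argmax_v P(Z = v | obs) = 0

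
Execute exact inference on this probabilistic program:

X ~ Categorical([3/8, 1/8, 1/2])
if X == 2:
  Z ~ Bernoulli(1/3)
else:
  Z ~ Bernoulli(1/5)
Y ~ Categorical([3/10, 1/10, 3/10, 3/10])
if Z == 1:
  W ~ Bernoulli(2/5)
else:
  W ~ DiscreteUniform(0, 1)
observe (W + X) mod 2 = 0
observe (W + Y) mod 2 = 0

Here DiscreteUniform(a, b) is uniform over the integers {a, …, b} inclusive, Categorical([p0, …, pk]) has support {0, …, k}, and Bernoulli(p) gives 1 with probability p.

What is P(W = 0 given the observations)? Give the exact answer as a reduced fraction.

P(W = 0 | obs) = 277/301

Enumerate traces; 12 have nonzero weight after conditioning:
  (X=0, Z=0, Y=0, W=0) weight 9/200
  (X=0, Z=0, Y=2, W=0) weight 9/200
  (X=0, Z=1, Y=0, W=0) weight 27/2000
  (X=0, Z=1, Y=2, W=0) weight 27/2000
  (X=1, Z=0, Y=1, W=1) weight 1/200
  (X=1, Z=0, Y=3, W=1) weight 3/200
  (X=1, Z=1, Y=1, W=1) weight 1/1000
  (X=1, Z=1, Y=3, W=1) weight 3/1000
  … 4 more
Group by W:
  weight(W=0) = 277/1000
  weight(W=1) = 3/125
Total weight = 277/1000 + 3/125 = 301/1000
P(W=0 | obs) = 277/1000 / 301/1000 = 277/301
P(W=1 | obs) = 3/125 / 301/1000 = 24/301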